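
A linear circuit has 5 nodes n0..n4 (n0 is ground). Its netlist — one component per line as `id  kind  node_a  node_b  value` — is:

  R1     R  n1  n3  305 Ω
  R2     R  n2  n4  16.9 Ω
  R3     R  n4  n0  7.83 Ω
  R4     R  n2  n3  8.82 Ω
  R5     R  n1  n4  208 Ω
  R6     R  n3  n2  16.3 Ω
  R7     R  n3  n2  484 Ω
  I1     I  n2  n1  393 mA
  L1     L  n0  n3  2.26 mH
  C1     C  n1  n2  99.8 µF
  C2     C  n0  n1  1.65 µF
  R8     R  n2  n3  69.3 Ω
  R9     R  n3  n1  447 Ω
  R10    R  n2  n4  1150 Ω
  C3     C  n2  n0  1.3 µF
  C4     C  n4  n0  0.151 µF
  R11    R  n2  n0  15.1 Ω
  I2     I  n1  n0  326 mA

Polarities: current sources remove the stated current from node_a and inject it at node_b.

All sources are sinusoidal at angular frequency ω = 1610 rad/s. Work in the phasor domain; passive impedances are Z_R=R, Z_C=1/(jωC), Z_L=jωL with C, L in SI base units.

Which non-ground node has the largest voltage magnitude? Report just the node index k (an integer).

Element admittances at ω=1610 rad/s:
  Y(R1) = 0.003279+0.000j S between n1,n3
  Y(R2) = 0.05917+0.000j S between n2,n4
  Y(R3) = 0.1277+0.000j S between n4,n0
  Y(R4) = 0.1134+0.000j S between n2,n3
  Y(R5) = 0.004808+0.000j S between n1,n4
  Y(R6) = 0.06135+0.000j S between n3,n2
  Y(R7) = 0.002066+0.000j S between n3,n2
  I1: injects 0.393 A into n1 (from n2)
  Y(L1) = 0.000-0.2748j S between n0,n3
  Y(C1) = 0.000+0.1607j S between n1,n2
  Y(C2) = 0.000+0.002657j S between n0,n1
  Y(R8) = 0.01443+0.000j S between n2,n3
  Y(R9) = 0.002237+0.000j S between n3,n1
  Y(R10) = 0.0008696+0.000j S between n2,n4
  Y(C3) = 0.000+0.002093j S between n2,n0
  Y(C4) = 0.000+0.0002431j S between n4,n0
  Y(R11) = 0.06623+0.000j S between n2,n0
  I2: injects 0.326 A into n0 (from n1)
Assemble and solve the 4×4 MNA system:
  V(n1)=-1.157-0.8893j  V(n2)=-1.204-0.4315j  V(n3)=-0.1973-0.7200j  V(n4)=-0.4046-0.1562j

1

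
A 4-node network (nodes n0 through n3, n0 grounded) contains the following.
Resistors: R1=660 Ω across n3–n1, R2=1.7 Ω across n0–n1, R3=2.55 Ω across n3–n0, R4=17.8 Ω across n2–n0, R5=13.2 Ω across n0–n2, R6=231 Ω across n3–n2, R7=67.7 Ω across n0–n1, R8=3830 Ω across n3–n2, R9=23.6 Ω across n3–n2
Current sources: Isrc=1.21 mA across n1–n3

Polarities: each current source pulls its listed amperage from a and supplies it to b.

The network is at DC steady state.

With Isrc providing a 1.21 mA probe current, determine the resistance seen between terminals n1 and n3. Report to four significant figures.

R_eq = 3.977 Ω

Element admittances at DC:
  Y(R1) = 0.001515 S between n3,n1
  Y(R2) = 0.5882 S between n0,n1
  Y(R3) = 0.3922 S between n3,n0
  Y(R4) = 0.05618 S between n2,n0
  Y(R5) = 0.07576 S between n0,n2
  Y(R6) = 0.004329 S between n3,n2
  Y(R7) = 0.01477 S between n0,n1
  Y(R8) = 0.0002611 S between n3,n2
  Y(R9) = 0.04237 S between n3,n2
  Isrc: injects 0.00121 A into n3 (from n1)
Assemble and solve the 3×3 MNA system:
  V(n1)=-0.001995  V(n2)=0.0007398  V(n3)=0.002818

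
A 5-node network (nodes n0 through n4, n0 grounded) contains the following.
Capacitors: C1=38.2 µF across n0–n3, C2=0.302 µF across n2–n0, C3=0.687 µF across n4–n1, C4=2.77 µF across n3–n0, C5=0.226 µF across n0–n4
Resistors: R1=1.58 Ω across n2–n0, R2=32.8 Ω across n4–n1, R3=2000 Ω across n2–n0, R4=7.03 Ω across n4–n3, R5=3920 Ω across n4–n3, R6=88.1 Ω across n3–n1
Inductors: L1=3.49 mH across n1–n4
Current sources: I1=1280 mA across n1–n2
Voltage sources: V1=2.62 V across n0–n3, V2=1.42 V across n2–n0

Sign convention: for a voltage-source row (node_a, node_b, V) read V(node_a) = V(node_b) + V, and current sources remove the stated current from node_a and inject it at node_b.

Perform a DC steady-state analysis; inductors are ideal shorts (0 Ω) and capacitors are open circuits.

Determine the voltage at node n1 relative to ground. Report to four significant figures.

-10.94 V

MNA unknowns: 4 node voltages V₁..V_4 plus 3 source currents (L1, V1, V2)
C1: Y=0.000 on G[0,3]
R1: Y=0.6329 on G[2,0]
C2: Y=0.000 on G[2,0]
L1: row V1−V4=0, i_L1 at 1,4
I1: z[1]−=1.28, z[2]+=1.28
R2: Y=0.03049 on G[4,1]
R3: Y=0.0005000 on G[2,0]
C3: Y=0.000 on G[4,1]
C4: Y=0.000 on G[3,0]
R4: Y=0.1422 on G[4,3]
R5: Y=0.0002551 on G[4,3]
R6: Y=0.01135 on G[3,1]
C5: Y=0.000 on G[0,4]
V1: row V0−V3=2.62, i_V1 at 0,3
V2: row V2−V0=1.42, i_V2 at 2,0
solve → V1=-10.94, V2=1.420, V3=-2.620, V4=-10.94
aux → i_L1=-1.186, i_V1=1.280, i_V2=0.3806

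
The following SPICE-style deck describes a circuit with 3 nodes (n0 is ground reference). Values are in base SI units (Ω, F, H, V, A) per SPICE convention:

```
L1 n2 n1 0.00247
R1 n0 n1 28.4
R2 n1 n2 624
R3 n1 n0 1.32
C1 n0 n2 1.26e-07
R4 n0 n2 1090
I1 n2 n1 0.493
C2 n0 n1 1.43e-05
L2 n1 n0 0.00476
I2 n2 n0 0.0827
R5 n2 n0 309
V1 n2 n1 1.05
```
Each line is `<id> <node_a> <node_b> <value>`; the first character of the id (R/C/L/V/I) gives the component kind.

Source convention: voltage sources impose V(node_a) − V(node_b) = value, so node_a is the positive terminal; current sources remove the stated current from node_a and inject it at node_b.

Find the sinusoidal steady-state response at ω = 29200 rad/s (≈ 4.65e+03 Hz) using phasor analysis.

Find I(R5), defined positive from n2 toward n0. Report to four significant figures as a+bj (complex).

Apply KCL at each of the 2 non-ground nodes and solve the resulting linear system.
Node n1: branches {L1, R1, R2, R3, I1, C2, L2, V1} → V_1 = -0.08801+0.04088j
Node n2: branches {L1, R2, C1, R4, I1, I2, R5, V1} → V_2 = 0.9620+0.04088j
Source currents: i(V1)=-0.5812+0.01085j

0.003113+0.0001323j A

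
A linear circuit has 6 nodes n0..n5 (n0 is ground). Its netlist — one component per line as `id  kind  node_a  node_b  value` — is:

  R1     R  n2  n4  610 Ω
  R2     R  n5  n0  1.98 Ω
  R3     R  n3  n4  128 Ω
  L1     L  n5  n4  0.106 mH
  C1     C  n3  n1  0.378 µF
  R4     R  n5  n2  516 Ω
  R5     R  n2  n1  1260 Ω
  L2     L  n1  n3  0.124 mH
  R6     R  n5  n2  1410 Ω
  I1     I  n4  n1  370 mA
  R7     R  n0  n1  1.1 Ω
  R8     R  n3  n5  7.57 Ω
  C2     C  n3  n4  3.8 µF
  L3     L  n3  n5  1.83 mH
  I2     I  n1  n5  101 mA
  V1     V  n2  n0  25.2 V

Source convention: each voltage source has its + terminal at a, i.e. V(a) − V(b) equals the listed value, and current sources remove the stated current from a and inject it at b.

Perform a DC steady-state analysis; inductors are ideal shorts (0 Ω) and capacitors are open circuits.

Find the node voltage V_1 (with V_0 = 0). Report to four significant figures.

Element admittances at DC:
  Y(R1) = 0.001639 S between n2,n4
  Y(R2) = 0.5051 S between n5,n0
  Y(R3) = 0.007812 S between n3,n4
  L1: short n5↔n4 (DC inductor)
  Y(C1) = 0.000 S between n3,n1
  Y(R4) = 0.001938 S between n5,n2
  Y(R5) = 0.0007937 S between n2,n1
  L2: short n1↔n3 (DC inductor)
  Y(R6) = 0.0007092 S between n5,n2
  I1: injects 0.37 A into n1 (from n4)
  Y(R7) = 0.9091 S between n0,n1
  Y(R8) = 0.1321 S between n3,n5
  Y(C2) = 0.000 S between n3,n4
  L3: short n3↔n5 (DC inductor)
  I2: injects 0.101 A into n5 (from n1)
  V1: constraint V(n2)−V(n0) = 25.2
Assemble and solve the 9×9 MNA system:
  V(n1)=0.09021  V(n2)=25.20  V(n3)=0.09021  V(n4)=0.09021  V(n5)=0.09021
  i(L1)=0.3288  i(L2)=0.2069  i(L3)=0.2069  i(V1)=-0.1276

0.09021 V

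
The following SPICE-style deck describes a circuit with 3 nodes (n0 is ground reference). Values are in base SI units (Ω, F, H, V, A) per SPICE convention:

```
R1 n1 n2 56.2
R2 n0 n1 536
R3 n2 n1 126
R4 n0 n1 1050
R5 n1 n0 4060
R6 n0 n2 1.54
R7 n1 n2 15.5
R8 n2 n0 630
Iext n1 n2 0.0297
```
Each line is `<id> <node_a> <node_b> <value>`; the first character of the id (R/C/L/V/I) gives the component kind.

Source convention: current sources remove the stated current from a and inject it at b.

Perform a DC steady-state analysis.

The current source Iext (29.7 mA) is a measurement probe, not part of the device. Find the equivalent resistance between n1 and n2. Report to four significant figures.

R_eq = 10.72 Ω

Apply KCL at each of the 2 non-ground nodes and solve the resulting linear system.
Node n1: branches {R1, R2, R3, R4, R5, R7, Iext} → V_1 = -0.3168
Node n2: branches {R1, R3, R6, R7, R8, Iext} → V_2 = 0.001492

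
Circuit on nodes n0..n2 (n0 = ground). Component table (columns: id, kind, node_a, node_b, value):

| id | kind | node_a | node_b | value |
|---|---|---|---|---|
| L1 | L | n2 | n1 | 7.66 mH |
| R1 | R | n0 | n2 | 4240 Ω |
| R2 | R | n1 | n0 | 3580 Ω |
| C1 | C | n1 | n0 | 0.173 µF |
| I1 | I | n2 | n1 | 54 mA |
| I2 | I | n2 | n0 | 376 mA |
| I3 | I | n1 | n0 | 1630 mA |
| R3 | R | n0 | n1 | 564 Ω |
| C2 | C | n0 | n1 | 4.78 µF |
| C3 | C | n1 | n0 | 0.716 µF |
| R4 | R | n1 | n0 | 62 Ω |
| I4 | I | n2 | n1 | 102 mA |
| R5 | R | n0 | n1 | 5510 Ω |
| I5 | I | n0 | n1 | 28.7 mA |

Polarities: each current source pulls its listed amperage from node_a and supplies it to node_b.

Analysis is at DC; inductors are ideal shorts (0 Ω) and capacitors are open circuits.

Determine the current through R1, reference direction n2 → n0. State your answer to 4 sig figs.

Apply KCL at each of the 2 non-ground nodes and solve the resulting linear system.
Node n1: branches {L1, R2, C1, I1, I3, R3, C2, C3, R4, I4, R5, I5} → V_1 = -106.3
Node n2: branches {L1, R1, I1, I2, I4} → V_2 = -106.3
Source currents: i(L1)=-0.5069

-0.02507 A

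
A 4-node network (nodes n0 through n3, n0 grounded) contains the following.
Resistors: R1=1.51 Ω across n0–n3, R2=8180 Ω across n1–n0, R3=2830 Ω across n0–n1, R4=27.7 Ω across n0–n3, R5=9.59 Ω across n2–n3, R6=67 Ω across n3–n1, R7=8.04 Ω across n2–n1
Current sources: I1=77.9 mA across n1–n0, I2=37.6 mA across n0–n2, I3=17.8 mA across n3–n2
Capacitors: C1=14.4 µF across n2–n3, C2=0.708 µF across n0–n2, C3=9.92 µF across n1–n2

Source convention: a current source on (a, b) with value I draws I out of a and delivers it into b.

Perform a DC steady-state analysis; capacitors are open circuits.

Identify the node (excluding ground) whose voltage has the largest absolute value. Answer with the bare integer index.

Apply KCL at each of the 3 non-ground nodes and solve the resulting linear system.
Node n1: branches {R2, I1, R3, C3, R6, R7} → V_1 = -0.7191
Node n2: branches {C1, C2, C3, I2, R5, R7, I3} → V_2 = -0.1750
Node n3: branches {R1, C1, R4, R5, R6, I3} → V_3 = -0.05722

1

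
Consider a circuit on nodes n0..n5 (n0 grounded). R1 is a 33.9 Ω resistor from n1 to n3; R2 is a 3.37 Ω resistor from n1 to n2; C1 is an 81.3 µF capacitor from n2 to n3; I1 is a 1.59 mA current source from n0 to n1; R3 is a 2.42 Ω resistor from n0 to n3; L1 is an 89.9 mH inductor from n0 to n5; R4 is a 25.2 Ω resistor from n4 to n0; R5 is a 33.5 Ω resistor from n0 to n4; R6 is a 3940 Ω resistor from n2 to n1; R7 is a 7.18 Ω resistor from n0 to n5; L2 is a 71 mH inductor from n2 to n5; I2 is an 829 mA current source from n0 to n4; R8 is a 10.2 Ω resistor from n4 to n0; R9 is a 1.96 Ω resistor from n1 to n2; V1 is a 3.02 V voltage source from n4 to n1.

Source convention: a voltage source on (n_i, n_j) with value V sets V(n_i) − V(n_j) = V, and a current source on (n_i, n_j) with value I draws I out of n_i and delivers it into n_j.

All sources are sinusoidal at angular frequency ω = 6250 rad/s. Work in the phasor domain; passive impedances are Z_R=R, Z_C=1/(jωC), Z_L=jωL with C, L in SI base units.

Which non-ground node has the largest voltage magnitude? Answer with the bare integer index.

4

Element admittances at ω=6250 rad/s:
  Y(R1) = 0.02950+0.000j S between n1,n3
  Y(R2) = 0.2967+0.000j S between n1,n2
  Y(C1) = 0.000+0.5081j S between n2,n3
  I1: injects 0.00159 A into n1 (from n0)
  Y(R3) = 0.4132+0.000j S between n0,n3
  Y(L1) = 0.000-0.001780j S between n0,n5
  Y(R4) = 0.03968+0.000j S between n4,n0
  Y(R5) = 0.02985+0.000j S between n0,n4
  Y(R6) = 0.0002538+0.000j S between n2,n1
  Y(R7) = 0.1393+0.000j S between n0,n5
  Y(L2) = 0.000-0.002254j S between n2,n5
  I2: injects 0.829 A into n4 (from n0)
  Y(R8) = 0.09804+0.000j S between n4,n0
  Y(R9) = 0.5102+0.000j S between n1,n2
  V1: constraint V(n4)−V(n1) = 3.02
Assemble and solve the 6×6 MNA system:
  V(n1)=0.7864-0.2156j  V(n2)=0.5592-0.2715j  V(n3)=0.4679+0.09049j  V(n4)=3.806-0.2156j  V(n5)=-0.004128-0.009168j
  i(V1)=0.1912+0.03612j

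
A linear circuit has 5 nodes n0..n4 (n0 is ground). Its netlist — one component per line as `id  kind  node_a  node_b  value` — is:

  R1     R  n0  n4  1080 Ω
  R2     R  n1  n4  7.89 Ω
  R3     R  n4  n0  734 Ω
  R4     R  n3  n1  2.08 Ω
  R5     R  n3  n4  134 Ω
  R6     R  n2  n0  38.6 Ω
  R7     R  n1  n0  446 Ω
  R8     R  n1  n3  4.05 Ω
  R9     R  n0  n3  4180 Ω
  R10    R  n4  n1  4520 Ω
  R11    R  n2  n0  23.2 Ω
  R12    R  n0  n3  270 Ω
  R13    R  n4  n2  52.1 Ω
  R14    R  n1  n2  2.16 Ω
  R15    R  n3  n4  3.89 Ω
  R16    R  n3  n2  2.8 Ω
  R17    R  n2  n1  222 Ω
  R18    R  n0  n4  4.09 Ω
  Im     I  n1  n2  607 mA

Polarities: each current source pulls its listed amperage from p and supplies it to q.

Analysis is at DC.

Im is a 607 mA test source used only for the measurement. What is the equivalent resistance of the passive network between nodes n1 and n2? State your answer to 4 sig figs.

R_eq = 1.326 Ω

Apply KCL at each of the 4 non-ground nodes and solve the resulting linear system.
Node n1: branches {R2, R4, R7, R8, R10, R14, R17, Im} → V_1 = -0.3879
Node n2: branches {R6, R11, R13, R14, R16, R17, Im} → V_2 = 0.4169
Node n3: branches {R4, R5, R8, R9, R12, R15, R16} → V_3 = -0.1203
Node n4: branches {R1, R2, R3, R5, R10, R13, R15, R18} → V_4 = -0.1111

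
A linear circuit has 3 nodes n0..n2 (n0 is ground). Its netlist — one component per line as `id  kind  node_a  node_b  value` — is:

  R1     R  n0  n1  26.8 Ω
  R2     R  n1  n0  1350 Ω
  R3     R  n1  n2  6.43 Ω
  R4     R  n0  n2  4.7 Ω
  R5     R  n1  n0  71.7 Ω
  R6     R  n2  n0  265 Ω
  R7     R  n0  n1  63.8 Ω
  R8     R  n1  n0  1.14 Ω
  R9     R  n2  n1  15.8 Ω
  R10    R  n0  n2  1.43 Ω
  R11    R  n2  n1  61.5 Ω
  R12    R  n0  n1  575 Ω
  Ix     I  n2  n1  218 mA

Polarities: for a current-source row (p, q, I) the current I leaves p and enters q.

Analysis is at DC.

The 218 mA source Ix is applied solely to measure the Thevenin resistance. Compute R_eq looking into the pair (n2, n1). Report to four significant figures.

R_eq = 1.427 Ω

Element admittances at DC:
  Y(R1) = 0.03731 S between n0,n1
  Y(R2) = 0.0007407 S between n1,n0
  Y(R3) = 0.1555 S between n1,n2
  Y(R4) = 0.2128 S between n0,n2
  Y(R5) = 0.01395 S between n1,n0
  Y(R6) = 0.003774 S between n2,n0
  Y(R7) = 0.01567 S between n0,n1
  Y(R8) = 0.8772 S between n1,n0
  Y(R9) = 0.06329 S between n2,n1
  Y(R10) = 0.6993 S between n0,n2
  Y(R11) = 0.01626 S between n2,n1
  Y(R12) = 0.001739 S between n0,n1
  Ix: injects 0.218 A into n1 (from n2)
Assemble and solve the 2×2 MNA system:
  V(n1)=0.1530  V(n2)=-0.1582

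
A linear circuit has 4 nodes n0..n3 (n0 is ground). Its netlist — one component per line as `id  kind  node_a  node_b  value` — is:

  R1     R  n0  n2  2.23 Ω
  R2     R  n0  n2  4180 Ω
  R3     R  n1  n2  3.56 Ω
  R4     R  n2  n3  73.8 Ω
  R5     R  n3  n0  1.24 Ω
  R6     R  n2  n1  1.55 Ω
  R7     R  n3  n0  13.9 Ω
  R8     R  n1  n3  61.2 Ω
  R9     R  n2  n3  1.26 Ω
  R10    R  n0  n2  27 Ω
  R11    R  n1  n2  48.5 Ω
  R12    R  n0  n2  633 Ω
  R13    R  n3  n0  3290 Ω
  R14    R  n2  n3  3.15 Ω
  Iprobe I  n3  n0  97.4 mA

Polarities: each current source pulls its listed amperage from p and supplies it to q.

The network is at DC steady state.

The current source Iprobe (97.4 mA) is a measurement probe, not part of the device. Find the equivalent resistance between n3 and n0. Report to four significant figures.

MNA unknowns: 3 node voltages V₁..V_3
R1: Y=0.4484 on G[0,2]
R2: Y=0.0002392 on G[0,2]
R3: Y=0.2809 on G[1,2]
R4: Y=0.01355 on G[2,3]
R5: Y=0.8065 on G[3,0]
R6: Y=0.6452 on G[2,1]
R7: Y=0.07194 on G[3,0]
R8: Y=0.01634 on G[1,3]
R9: Y=0.7937 on G[2,3]
R10: Y=0.03704 on G[0,2]
R11: Y=0.02062 on G[1,2]
R12: Y=0.001580 on G[0,2]
R13: Y=0.0003040 on G[3,0]
R14: Y=0.3175 on G[2,3]
Iprobe: z[3]−=0.0974, z[0]+=0.0974
solve → V1=-0.05634, V2=-0.05593, V3=-0.07983

R_eq = 0.8196 Ω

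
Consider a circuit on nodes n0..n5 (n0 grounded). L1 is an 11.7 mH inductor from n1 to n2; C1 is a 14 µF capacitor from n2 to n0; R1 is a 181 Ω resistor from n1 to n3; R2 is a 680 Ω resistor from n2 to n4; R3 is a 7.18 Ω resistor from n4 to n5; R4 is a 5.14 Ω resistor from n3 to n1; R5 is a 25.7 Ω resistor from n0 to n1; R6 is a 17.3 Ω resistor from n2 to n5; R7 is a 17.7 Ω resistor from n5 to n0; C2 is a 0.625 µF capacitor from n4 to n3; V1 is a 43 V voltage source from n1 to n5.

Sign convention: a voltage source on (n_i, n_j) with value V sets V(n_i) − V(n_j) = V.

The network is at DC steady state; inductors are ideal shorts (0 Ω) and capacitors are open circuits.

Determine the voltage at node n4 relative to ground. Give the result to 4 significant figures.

-17.09 V

MNA unknowns: 5 node voltages V₁..V_5 plus 2 source currents (L1, V1)
L1: row V1−V2=0, i_L1 at 1,2
C1: Y=0.000 on G[2,0]
R1: Y=0.005525 on G[1,3]
R2: Y=0.001471 on G[2,4]
R3: Y=0.1393 on G[4,5]
R4: Y=0.1946 on G[3,1]
R5: Y=0.03891 on G[0,1]
R6: Y=0.05780 on G[2,5]
R7: Y=0.05650 on G[5,0]
C2: Y=0.000 on G[4,3]
V1: row V1−V5=43, i_V1 at 1,5
solve → V1=25.46, V2=25.46, V3=25.46, V4=-17.09, V5=-17.54
aux → i_L1=2.548, i_V1=-3.539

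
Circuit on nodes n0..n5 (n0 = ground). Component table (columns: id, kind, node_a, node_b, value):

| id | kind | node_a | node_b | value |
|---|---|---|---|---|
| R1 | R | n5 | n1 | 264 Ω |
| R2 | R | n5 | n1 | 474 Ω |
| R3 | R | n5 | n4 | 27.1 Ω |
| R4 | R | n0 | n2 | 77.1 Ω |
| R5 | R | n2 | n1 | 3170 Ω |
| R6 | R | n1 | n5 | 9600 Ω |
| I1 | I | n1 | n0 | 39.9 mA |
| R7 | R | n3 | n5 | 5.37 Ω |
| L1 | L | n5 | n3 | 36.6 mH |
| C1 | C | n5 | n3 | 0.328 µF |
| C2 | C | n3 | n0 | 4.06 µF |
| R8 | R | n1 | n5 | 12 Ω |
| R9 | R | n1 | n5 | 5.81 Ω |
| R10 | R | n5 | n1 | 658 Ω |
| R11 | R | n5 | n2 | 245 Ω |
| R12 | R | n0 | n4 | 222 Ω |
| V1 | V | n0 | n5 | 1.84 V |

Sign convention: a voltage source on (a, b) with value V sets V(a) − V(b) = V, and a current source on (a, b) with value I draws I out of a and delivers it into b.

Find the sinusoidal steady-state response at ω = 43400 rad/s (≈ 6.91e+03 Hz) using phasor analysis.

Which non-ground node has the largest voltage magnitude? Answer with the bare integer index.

MNA unknowns: 5 node voltages V₁..V_5 plus 1 source current (V1)
R1: Y=0.003788+0.000j on G[5,1]
R2: Y=0.002110+0.000j on G[5,1]
R3: Y=0.03690+0.000j on G[5,4]
R4: Y=0.01297+0.000j on G[0,2]
R5: Y=0.0003155+0.000j on G[2,1]
R6: Y=0.0001042+0.000j on G[1,5]
I1: z[1]−=0.0399, z[0]+=0.0399
R7: Y=0.1862+0.000j on G[3,5]
L1: Y=0.000-0.0006295j on G[5,3]
C1: Y=0.000+0.01424j on G[5,3]
C2: Y=0.000+0.1762j on G[3,0]
R8: Y=0.08333+0.000j on G[1,5]
R9: Y=0.1721+0.000j on G[1,5]
R10: Y=0.001520+0.000j on G[5,1]
R11: Y=0.004082+0.000j on G[5,2]
R12: Y=0.004505+0.000j on G[0,4]
V1: row V0−V5=1.84, i_V1 at 0,5
solve → V1=-1.990+0.000j, V2=-0.4686+0.000j, V3=-0.9696+0.8539j, V4=-1.640+0.000j, V5=-1.840+0.000j
aux → i_V1=-0.1240-0.1709j

1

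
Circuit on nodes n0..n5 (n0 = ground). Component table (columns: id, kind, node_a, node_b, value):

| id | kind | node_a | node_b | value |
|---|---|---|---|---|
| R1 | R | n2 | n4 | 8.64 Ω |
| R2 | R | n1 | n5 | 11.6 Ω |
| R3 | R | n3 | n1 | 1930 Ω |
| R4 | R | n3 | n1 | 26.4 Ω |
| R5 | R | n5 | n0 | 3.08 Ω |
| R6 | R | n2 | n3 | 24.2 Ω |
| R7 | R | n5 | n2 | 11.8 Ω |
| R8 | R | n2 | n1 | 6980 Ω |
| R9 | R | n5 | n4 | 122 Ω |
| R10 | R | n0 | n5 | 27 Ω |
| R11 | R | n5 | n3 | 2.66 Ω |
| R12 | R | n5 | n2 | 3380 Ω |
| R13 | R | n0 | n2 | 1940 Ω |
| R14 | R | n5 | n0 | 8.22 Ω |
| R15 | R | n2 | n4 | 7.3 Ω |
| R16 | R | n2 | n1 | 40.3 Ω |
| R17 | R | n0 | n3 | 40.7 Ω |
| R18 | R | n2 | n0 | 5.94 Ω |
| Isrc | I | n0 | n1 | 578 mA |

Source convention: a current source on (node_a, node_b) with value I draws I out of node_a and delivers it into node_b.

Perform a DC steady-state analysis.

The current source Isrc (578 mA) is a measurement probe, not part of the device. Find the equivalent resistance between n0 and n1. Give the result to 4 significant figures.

Apply KCL at each of the 5 non-ground nodes and solve the resulting linear system.
Node n1: branches {R2, R3, R4, R8, R16, Isrc} → V_1 = 4.785
Node n2: branches {R1, R6, R7, R8, R12, R13, R15, R16, R18} → V_2 = 0.7544
Node n3: branches {R3, R4, R6, R11, R17} → V_3 = 1.132
Node n4: branches {R1, R9, R15} → V_4 = 0.7582
Node n5: branches {R2, R5, R7, R9, R10, R11, R12, R14} → V_5 = 0.8747

R_eq = 8.279 Ω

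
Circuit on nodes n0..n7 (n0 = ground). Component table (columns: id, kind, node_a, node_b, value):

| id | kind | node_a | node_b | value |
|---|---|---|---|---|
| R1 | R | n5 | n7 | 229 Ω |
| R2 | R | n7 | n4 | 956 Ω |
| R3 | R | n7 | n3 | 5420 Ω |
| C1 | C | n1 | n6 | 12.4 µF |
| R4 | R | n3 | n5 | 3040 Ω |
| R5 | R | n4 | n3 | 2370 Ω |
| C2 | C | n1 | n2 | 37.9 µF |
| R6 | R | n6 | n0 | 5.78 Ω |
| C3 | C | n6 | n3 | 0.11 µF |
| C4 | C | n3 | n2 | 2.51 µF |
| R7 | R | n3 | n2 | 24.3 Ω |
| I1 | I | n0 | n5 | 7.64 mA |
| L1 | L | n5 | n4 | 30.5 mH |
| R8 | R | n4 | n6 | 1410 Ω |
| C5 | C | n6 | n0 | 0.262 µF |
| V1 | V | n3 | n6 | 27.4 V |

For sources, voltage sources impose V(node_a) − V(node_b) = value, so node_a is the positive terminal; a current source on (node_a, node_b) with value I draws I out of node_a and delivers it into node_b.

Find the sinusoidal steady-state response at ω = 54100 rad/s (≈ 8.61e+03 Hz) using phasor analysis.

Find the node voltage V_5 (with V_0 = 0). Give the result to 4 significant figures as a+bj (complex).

25.59+2.805j V

MNA unknowns: 7 node voltages V₁..V_7 plus 1 source current (V1)
R1: Y=0.004367+0.000j on G[5,7]
R2: Y=0.001046+0.000j on G[7,4]
R3: Y=0.0001845+0.000j on G[7,3]
C1: Y=0.000+0.6708j on G[1,6]
R4: Y=0.0003289+0.000j on G[3,5]
R5: Y=0.0004219+0.000j on G[4,3]
C2: Y=0.000+2.050j on G[1,2]
R6: Y=0.1730+0.000j on G[6,0]
C3: Y=0.000+0.005951j on G[6,3]
C4: Y=0.000+0.1358j on G[3,2]
R7: Y=0.04115+0.000j on G[3,2]
I1: z[0]−=0.00764, z[5]+=0.00764
L1: Y=0.000-0.0006060j on G[5,4]
R8: Y=0.0007092+0.000j on G[4,6]
C5: Y=0.000+0.01417j on G[6,0]
V1: row V3−V6=27.4, i_V1 at 3,6
solve → V1=4.482-1.044j, V2=5.935-1.384j, V3=27.44-0.003594j, V4=18.08-1.143j, V5=25.59+2.805j, V6=0.04386-0.003594j, V7=24.25+1.974j
aux → i_V1=-0.7029-3.140j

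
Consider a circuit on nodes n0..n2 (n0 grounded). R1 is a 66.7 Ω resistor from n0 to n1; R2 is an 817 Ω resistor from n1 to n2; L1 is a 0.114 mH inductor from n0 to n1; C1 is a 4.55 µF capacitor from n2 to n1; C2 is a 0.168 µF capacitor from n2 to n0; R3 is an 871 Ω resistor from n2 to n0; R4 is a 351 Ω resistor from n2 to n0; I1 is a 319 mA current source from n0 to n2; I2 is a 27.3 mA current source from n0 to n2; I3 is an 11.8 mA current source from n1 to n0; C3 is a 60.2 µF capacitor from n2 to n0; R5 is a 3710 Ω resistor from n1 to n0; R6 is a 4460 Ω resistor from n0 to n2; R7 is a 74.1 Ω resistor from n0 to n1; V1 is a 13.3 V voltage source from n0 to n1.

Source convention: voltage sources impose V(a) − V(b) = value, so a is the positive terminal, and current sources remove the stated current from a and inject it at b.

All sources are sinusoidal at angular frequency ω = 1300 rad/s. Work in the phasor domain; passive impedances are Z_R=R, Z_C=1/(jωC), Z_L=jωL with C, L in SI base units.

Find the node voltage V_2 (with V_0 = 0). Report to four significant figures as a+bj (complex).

-0.6770-3.954j V

Element admittances at ω=1300 rad/s:
  Y(R1) = 0.01499+0.000j S between n0,n1
  Y(R2) = 0.001224+0.000j S between n1,n2
  Y(L1) = 0.000-6.748j S between n0,n1
  Y(C1) = 0.000+0.005915j S between n2,n1
  Y(C2) = 0.000+0.0002184j S between n2,n0
  Y(R3) = 0.001148+0.000j S between n2,n0
  Y(R4) = 0.002849+0.000j S between n2,n0
  I1: injects 0.319 A into n2 (from n0)
  I2: injects 0.0273 A into n2 (from n0)
  I3: injects 0.0118 A into n0 (from n1)
  Y(C3) = 0.000+0.07826j S between n2,n0
  Y(R5) = 0.0002695+0.000j S between n1,n0
  Y(R6) = 0.0002242+0.000j S between n0,n2
  Y(R7) = 0.01350+0.000j S between n0,n1
  V1: constraint V(n0)−V(n1) = 13.3
Assemble and solve the 3×3 MNA system:
  V(n1)=-13.30+0.000j  V(n2)=-0.6770-3.954j
  i(V1)=-0.4095+89.67j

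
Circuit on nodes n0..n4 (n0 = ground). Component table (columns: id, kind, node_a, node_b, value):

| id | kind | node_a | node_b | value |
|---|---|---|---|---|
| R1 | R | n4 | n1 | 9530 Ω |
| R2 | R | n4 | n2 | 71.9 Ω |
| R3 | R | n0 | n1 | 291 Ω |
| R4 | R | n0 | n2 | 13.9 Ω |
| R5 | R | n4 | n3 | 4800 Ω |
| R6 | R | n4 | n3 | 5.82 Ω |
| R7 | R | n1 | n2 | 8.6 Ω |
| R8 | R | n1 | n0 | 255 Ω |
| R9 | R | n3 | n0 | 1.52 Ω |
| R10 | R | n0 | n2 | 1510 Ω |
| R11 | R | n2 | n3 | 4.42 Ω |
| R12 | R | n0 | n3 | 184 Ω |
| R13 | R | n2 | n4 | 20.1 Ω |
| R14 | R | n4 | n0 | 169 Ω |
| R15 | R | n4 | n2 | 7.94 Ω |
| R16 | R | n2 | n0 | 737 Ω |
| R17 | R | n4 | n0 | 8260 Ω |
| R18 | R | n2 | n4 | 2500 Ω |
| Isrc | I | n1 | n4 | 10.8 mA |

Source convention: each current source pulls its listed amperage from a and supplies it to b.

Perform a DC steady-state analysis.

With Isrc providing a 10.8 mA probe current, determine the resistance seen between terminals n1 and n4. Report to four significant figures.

Element admittances at DC:
  Y(R1) = 0.0001049 S between n4,n1
  Y(R2) = 0.01391 S between n4,n2
  Y(R3) = 0.003436 S between n0,n1
  Y(R4) = 0.07194 S between n0,n2
  Y(R5) = 0.0002083 S between n4,n3
  Y(R6) = 0.1718 S between n4,n3
  Y(R7) = 0.1163 S between n1,n2
  Y(R8) = 0.003922 S between n1,n0
  Y(R9) = 0.6579 S between n3,n0
  Y(R10) = 0.0006623 S between n0,n2
  Y(R11) = 0.2262 S between n2,n3
  Y(R12) = 0.005435 S between n0,n3
  Y(R13) = 0.04975 S between n2,n4
  Y(R14) = 0.005917 S between n4,n0
  Y(R15) = 0.1259 S between n4,n2
  Y(R16) = 0.001357 S between n2,n0
  Y(R17) = 0.0001211 S between n4,n0
  Y(R18) = 0.0004000 S between n2,n4
  Isrc: injects 0.0108 A into n4 (from n1)
Assemble and solve the 4×4 MNA system:
  V(n1)=-0.09659  V(n2)=-0.009930  V(n3)=0.001950  V(n4)=0.02509

R_eq = 11.27 Ω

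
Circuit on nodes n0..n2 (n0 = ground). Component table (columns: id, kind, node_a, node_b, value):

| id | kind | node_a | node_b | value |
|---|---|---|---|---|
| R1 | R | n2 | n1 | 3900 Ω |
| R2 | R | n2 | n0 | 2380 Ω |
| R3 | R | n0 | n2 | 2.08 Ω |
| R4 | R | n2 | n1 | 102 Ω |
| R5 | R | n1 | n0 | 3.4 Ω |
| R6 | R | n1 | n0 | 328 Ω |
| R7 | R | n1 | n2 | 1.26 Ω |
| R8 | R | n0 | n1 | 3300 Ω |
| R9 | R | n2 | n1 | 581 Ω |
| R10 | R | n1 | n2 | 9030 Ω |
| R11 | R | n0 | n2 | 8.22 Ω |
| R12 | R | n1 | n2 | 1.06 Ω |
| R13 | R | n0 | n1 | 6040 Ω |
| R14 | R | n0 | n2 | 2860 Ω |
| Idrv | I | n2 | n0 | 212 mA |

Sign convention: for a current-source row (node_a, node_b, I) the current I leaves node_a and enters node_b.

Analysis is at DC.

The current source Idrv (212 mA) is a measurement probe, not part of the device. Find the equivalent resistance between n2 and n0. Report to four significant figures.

R_eq = 1.166 Ω

Element admittances at DC:
  Y(R1) = 0.0002564 S between n2,n1
  Y(R2) = 0.0004202 S between n2,n0
  Y(R3) = 0.4808 S between n0,n2
  Y(R4) = 0.009804 S between n2,n1
  Y(R5) = 0.2941 S between n1,n0
  Y(R6) = 0.003049 S between n1,n0
  Y(R7) = 0.7937 S between n1,n2
  Y(R8) = 0.0003030 S between n0,n1
  Y(R9) = 0.001721 S between n2,n1
  Y(R10) = 0.0001107 S between n1,n2
  Y(R11) = 0.1217 S between n0,n2
  Y(R12) = 0.9434 S between n1,n2
  Y(R13) = 0.0001656 S between n0,n1
  Y(R14) = 0.0003497 S between n0,n2
  Idrv: injects 0.212 A into n0 (from n2)
Assemble and solve the 2×2 MNA system:
  V(n1)=-0.2113  V(n2)=-0.2472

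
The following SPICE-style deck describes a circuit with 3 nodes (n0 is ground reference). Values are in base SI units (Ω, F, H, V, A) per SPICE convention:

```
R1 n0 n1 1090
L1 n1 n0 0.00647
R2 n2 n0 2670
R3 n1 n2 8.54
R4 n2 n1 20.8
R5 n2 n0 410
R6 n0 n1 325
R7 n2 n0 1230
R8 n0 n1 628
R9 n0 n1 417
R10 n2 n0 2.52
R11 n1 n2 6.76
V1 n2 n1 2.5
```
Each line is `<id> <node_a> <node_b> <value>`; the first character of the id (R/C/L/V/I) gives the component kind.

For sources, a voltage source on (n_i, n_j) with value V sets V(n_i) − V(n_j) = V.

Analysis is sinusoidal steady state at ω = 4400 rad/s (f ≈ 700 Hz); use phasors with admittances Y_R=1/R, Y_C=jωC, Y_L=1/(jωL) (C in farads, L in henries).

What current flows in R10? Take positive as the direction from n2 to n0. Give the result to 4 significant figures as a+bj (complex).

0.02654-0.08304j A

Apply KCL at each of the 2 non-ground nodes and solve the resulting linear system.
Node n1: branches {R1, L1, R3, R4, R6, R8, R9, R11, V1} → V_1 = -2.433-0.2093j
Node n2: branches {R2, R3, R4, R5, R7, R10, R11, V1} → V_2 = 0.06687-0.2093j
Source currents: i(V1)=-0.8095+0.08380j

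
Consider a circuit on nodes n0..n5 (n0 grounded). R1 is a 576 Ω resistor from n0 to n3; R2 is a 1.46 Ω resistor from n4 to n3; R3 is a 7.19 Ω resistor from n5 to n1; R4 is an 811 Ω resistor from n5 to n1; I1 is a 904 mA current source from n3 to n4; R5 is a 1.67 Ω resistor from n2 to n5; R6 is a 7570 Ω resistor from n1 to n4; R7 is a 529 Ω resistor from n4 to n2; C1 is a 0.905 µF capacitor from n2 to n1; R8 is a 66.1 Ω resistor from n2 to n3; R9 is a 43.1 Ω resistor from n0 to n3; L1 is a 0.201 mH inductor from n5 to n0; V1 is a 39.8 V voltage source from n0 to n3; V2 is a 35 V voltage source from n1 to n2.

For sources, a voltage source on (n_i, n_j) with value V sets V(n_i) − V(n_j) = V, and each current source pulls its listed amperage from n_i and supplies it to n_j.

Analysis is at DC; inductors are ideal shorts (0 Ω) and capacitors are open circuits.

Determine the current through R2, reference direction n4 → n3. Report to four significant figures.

Apply KCL at each of the 5 non-ground nodes and solve the resulting linear system.
Node n1: branches {R3, R4, R6, C1, V2} → V_1 = 27.60
Node n2: branches {R5, R7, C1, R8, V2} → V_2 = -7.399
Node n3: branches {R1, R2, I1, R8, R9, V1} → V_3 = -39.80
Node n4: branches {R2, I1, R6, R7} → V_4 = -38.38
Node n5: branches {R3, R4, R5, L1} → V_5 = 0.000
Source currents: i(L1)=-0.5575, i(V1)=-1.550, i(V2)=-3.882

0.9713 A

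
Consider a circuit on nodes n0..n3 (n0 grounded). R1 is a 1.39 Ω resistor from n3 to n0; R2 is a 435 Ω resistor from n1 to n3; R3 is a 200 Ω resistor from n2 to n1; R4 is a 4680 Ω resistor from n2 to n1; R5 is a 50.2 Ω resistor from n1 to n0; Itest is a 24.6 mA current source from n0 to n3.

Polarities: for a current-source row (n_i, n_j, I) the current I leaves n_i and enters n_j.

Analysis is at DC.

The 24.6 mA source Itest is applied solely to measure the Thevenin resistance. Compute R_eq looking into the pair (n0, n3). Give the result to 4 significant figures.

Apply KCL at each of the 3 non-ground nodes and solve the resulting linear system.
Node n1: branches {R2, R3, R4, R5} → V_1 = 0.003528
Node n2: branches {R3, R4} → V_2 = 0.003528
Node n3: branches {R1, R2, Itest} → V_3 = 0.03410

R_eq = 1.386 Ω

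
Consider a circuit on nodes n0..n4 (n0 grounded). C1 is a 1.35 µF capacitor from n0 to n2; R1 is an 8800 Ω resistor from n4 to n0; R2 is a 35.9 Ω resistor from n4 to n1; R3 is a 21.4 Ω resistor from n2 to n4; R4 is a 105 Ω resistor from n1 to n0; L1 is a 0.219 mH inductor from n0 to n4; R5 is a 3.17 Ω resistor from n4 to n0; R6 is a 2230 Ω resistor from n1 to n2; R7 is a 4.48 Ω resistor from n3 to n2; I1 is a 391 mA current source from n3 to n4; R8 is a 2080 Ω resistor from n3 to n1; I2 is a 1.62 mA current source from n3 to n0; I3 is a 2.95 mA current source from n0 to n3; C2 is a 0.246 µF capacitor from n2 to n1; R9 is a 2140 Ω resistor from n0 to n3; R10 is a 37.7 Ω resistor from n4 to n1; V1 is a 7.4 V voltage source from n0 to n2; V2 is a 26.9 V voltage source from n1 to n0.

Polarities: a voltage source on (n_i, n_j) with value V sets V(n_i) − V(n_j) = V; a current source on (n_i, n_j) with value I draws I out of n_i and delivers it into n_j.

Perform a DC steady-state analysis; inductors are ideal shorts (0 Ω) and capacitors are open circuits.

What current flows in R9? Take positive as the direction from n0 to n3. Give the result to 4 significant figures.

0.004229 A

MNA unknowns: 4 node voltages V₁..V_4 plus 3 source currents (L1, V1, V2)
C1: Y=0.000 on G[0,2]
R1: Y=0.0001136 on G[4,0]
R2: Y=0.02786 on G[4,1]
R3: Y=0.04673 on G[2,4]
R4: Y=0.009524 on G[1,0]
L1: row V0−V4=0, i_L1 at 0,4
R5: Y=0.3155 on G[4,0]
R6: Y=0.0004484 on G[1,2]
R7: Y=0.2232 on G[3,2]
I1: z[3]−=0.391, z[4]+=0.391
R8: Y=0.0004808 on G[3,1]
I2: z[3]−=0.00162, z[0]+=0.00162
I3: z[0]−=0.00295, z[3]+=0.00295
C2: Y=0.000 on G[2,1]
R9: Y=0.0004673 on G[0,3]
R10: Y=0.02653 on G[4,1]
V1: row V0−V2=7.4, i_V1 at 0,2
V2: row V1−V0=26.9, i_V2 at 1,0
solve → V1=26.90, V2=-7.400, V3=-9.049, V4=0.000
aux → i_L1=-1.508, i_V1=0.006982, i_V2=-1.752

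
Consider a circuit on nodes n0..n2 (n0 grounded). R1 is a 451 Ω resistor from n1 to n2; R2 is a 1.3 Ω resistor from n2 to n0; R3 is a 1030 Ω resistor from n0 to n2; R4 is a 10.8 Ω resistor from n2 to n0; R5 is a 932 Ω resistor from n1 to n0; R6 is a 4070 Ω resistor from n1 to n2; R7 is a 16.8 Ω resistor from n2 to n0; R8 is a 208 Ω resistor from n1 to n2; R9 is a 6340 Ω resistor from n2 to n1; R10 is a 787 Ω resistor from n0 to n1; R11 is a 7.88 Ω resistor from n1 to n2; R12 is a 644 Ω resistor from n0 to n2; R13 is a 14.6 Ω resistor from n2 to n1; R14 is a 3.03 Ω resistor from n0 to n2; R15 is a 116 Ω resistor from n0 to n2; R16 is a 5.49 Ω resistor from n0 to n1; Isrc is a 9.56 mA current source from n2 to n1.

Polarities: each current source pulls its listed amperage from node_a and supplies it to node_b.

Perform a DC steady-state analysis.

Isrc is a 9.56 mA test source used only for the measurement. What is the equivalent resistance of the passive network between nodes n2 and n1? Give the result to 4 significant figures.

R_eq = 2.749 Ω

Apply KCL at each of the 2 non-ground nodes and solve the resulting linear system.
Node n1: branches {R1, R5, R6, R8, R9, R10, R11, R13, R16, Isrc} → V_1 = 0.02293
Node n2: branches {R1, R2, R3, R4, R6, R7, R8, R9, R11, R12, R13, R14, R15, Isrc} → V_2 = -0.003350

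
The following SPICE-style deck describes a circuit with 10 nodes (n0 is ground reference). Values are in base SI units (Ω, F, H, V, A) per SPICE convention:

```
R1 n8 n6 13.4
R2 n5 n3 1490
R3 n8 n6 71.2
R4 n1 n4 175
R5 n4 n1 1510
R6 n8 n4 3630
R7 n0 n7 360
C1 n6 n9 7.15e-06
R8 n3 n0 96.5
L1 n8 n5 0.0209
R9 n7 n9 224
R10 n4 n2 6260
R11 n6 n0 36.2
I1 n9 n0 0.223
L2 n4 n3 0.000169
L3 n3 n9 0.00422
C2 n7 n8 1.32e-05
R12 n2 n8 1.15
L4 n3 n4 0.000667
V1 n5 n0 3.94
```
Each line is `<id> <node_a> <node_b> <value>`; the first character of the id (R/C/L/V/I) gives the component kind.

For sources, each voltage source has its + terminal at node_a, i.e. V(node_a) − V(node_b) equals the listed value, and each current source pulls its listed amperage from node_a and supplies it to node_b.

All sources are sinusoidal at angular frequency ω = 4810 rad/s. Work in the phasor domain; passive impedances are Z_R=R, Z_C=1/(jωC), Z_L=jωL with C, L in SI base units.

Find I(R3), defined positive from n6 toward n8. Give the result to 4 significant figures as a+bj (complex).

-0.005701+0.006677j A

Apply KCL at each of the 9 non-ground nodes and solve the resulting linear system.
Node n1: branches {R4, R5} → V_1 = -5.110+2.315j
Node n2: branches {R10, R12} → V_2 = -3.823-3.813j
Node n3: branches {R2, R8, L2, L3, L4} → V_3 = -5.112+2.315j
Node n4: branches {R4, R5, R6, R10, L2, L4} → V_4 = -5.110+2.315j
Node n5: branches {R2, L1, V1} → V_5 = 3.940+0.000j
Node n6: branches {R1, R3, C1, R11} → V_6 = -4.229-3.338j
Node n7: branches {R7, R9, C2} → V_7 = -3.313-3.792j
Node n8: branches {R1, R3, R6, L1, C2, R12} → V_8 = -3.823-3.814j
Node n9: branches {C1, R9, I1, L3} → V_9 = -5.684+1.105j
Source currents: i(V1)=-0.04401+0.07877j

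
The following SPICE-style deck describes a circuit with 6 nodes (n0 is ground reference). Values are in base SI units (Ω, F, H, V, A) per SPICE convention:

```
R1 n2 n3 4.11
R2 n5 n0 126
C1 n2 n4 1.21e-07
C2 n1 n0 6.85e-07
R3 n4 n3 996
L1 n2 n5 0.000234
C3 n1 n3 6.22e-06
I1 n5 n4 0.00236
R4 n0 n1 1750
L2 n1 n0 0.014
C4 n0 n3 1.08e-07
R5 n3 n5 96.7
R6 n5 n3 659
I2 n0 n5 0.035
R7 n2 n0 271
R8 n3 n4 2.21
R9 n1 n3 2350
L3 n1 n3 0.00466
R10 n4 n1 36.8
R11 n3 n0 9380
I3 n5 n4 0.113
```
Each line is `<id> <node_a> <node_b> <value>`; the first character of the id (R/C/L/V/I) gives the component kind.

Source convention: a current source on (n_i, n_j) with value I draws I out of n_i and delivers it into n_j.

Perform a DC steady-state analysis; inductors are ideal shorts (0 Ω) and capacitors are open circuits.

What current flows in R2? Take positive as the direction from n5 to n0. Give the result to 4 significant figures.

-0.002391 A

Apply KCL at each of the 5 non-ground nodes and solve the resulting linear system.
Node n1: branches {C2, C3, R4, L2, R9, L3, R10} → V_1 = 0.000
Node n2: branches {R1, C1, L1, R7} → V_2 = -0.3012
Node n3: branches {R1, R3, C3, C4, R5, R6, R8, R9, L3, R11} → V_3 = 0.000
Node n4: branches {C1, R3, I1, R8, R10, I3} → V_4 = 0.2400
Node n5: branches {R2, L1, I1, R5, R6, I2, I3} → V_5 = -0.3012
Source currents: i(L1)=0.07440, i(L2)=0.03850, i(L3)=-0.03198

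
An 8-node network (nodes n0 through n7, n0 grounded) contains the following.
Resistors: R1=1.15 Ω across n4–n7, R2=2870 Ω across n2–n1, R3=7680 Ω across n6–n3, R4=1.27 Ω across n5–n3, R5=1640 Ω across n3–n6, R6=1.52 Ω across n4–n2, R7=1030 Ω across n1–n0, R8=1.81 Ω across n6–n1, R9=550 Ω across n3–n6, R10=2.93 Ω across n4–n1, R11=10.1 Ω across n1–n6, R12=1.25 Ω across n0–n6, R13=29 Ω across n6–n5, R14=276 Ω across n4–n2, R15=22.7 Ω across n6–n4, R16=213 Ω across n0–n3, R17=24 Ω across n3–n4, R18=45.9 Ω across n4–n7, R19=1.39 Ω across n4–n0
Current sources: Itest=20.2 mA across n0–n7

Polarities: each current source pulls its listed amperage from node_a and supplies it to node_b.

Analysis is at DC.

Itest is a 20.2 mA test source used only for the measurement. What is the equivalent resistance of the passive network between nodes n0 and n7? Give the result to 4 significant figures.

MNA unknowns: 7 node voltages V₁..V_7
R1: Y=0.8696 on G[4,7]
R2: Y=0.0003484 on G[2,1]
R3: Y=0.0001302 on G[6,3]
R4: Y=0.7874 on G[5,3]
R5: Y=0.0006098 on G[3,6]
R6: Y=0.6579 on G[4,2]
R7: Y=0.0009709 on G[1,0]
R8: Y=0.5525 on G[6,1]
R9: Y=0.001818 on G[3,6]
R10: Y=0.3413 on G[4,1]
R11: Y=0.09901 on G[1,6]
R12: Y=0.8000 on G[0,6]
R13: Y=0.03448 on G[6,5]
R14: Y=0.003623 on G[4,2]
R15: Y=0.04405 on G[6,4]
R16: Y=0.004695 on G[0,3]
R17: Y=0.04167 on G[3,4]
R18: Y=0.02179 on G[4,7]
R19: Y=0.7194 on G[4,0]
Itest: z[0]−=0.0202, z[7]+=0.0202
solve → V1=0.01117, V2=0.02164, V3=0.01348, V4=0.02165, V5=0.01315, V6=0.005688, V7=0.04431

R_eq = 2.194 Ω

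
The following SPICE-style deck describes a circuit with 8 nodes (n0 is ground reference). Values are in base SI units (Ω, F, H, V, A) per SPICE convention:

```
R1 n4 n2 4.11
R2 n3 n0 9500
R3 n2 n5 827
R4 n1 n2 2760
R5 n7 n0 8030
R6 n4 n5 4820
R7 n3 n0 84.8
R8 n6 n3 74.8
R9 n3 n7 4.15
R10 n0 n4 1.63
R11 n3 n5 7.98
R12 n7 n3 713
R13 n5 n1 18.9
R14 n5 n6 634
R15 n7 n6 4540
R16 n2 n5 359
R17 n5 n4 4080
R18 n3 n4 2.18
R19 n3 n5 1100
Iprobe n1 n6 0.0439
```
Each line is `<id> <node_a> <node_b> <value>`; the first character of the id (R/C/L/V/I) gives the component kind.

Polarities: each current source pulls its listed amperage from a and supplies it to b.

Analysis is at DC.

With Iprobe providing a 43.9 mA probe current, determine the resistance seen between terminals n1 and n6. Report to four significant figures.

Element admittances at DC:
  Y(R1) = 0.2433 S between n4,n2
  Y(R2) = 0.0001053 S between n3,n0
  Y(R3) = 0.001209 S between n2,n5
  Y(R4) = 0.0003623 S between n1,n2
  Y(R5) = 0.0001245 S between n7,n0
  Y(R6) = 0.0002075 S between n4,n5
  Y(R7) = 0.01179 S between n3,n0
  Y(R8) = 0.01337 S between n6,n3
  Y(R9) = 0.2410 S between n3,n7
  Y(R10) = 0.6135 S between n0,n4
  Y(R11) = 0.1253 S between n3,n5
  Y(R12) = 0.001403 S between n7,n3
  Y(R13) = 0.05291 S between n5,n1
  Y(R14) = 0.001577 S between n5,n6
  Y(R15) = 0.0002203 S between n7,n6
  Y(R16) = 0.002786 S between n2,n5
  Y(R17) = 0.0002451 S between n5,n4
  Y(R18) = 0.4587 S between n3,n4
  Y(R19) = 0.0009091 S between n3,n5
  Iprobe: injects 0.0439 A into n6 (from n1)
Assemble and solve the 7×7 MNA system:
  V(n1)=-1.114  V(n2)=-0.006400  V(n3)=0.003485  V(n4)=-6.882e-05  V(n5)=-0.2916  V(n6)=2.867  V(n7)=0.006082

R_eq = 90.69 Ω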